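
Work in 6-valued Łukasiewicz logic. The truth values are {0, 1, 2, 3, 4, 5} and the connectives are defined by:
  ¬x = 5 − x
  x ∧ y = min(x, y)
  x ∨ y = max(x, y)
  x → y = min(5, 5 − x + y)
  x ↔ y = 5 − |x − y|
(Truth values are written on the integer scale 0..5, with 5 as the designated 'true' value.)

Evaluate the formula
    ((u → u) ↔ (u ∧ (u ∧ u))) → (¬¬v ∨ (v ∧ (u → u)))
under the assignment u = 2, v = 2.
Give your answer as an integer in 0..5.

5

u → u = 2 → 2 = 5
u ∧ u = 2 ∧ 2 = 2
u ∧ (u ∧ u) = 2 ∧ 2 = 2
(u → u) ↔ (u ∧ (u ∧ u)) = 5 ↔ 2 = 2
¬v = ¬2 = 3
¬¬v = ¬3 = 2
u → u = 2 → 2 = 5
v ∧ (u → u) = 2 ∧ 5 = 2
¬¬v ∨ (v ∧ (u → u)) = 2 ∨ 2 = 2
((u → u) ↔ (u ∧ (u ∧ u))) → (¬¬v ∨ (v ∧ (u → u))) = 2 → 2 = 5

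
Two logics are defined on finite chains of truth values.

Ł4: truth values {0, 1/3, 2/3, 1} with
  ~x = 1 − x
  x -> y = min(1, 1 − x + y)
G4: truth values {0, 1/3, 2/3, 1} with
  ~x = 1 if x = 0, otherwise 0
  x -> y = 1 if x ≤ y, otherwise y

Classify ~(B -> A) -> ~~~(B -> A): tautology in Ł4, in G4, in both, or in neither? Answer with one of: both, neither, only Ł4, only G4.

In Ł4: every assignment gives 1 — tautology.
In G4: every assignment gives 1 — tautology.

both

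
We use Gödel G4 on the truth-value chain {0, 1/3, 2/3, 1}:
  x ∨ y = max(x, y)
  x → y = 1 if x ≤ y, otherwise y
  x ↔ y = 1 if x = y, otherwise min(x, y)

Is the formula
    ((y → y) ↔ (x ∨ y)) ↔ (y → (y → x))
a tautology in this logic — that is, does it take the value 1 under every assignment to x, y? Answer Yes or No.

Counterexample: take x = 0, y = 0.
y → y = 0 → 0 = 1
x ∨ y = 0 ∨ 0 = 0
(y → y) ↔ (x ∨ y) = 1 ↔ 0 = 0
y → x = 0 → 0 = 1
y → (y → x) = 0 → 1 = 1
((y → y) ↔ (x ∨ y)) ↔ (y → (y → x)) = 0 ↔ 1 = 0
This gives 0 ≠ 1.

No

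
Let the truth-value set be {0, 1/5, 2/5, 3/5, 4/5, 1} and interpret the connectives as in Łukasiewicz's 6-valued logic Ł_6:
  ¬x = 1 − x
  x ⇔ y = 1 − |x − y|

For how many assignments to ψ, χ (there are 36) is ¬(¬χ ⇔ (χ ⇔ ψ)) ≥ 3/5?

value 1: 2 assignments (counts)
value 4/5: 3 assignments (counts)
value 3/5: 6 assignments (counts)
value 2/5: 7 assignments
value 1/5: 10 assignments
value 0: 8 assignments
So 11 of the 36 assignments meet the threshold.

11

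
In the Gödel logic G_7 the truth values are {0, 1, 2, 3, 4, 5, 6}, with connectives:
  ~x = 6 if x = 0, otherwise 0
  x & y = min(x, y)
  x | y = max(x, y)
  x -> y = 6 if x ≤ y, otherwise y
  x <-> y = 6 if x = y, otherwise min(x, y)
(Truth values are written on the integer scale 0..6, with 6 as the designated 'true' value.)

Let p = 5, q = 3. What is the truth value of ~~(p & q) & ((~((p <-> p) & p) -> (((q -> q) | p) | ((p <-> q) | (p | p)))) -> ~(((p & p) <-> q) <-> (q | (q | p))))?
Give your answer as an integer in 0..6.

p & q = 5 & 3 = 3
~(p & q) = ~3 = 0
~~(p & q) = ~0 = 6
p <-> p = 5 <-> 5 = 6
(p <-> p) & p = 6 & 5 = 5
~((p <-> p) & p) = ~5 = 0
q -> q = 3 -> 3 = 6
(q -> q) | p = 6 | 5 = 6
p <-> q = 5 <-> 3 = 3
p | p = 5 | 5 = 5
(p <-> q) | (p | p) = 3 | 5 = 5
((q -> q) | p) | ((p <-> q) | (p | p)) = 6 | 5 = 6
~((p <-> p) & p) -> (((q -> q) | p) | ((p <-> q) | (p | p))) = 0 -> 6 = 6
p & p = 5 & 5 = 5
(p & p) <-> q = 5 <-> 3 = 3
q | p = 3 | 5 = 5
q | (q | p) = 3 | 5 = 5
((p & p) <-> q) <-> (q | (q | p)) = 3 <-> 5 = 3
~(((p & p) <-> q) <-> (q | (q | p))) = ~3 = 0
(~((p <-> p) & p) -> (((q -> q) | p) | ((p <-> q) | (p | p)))) -> ~(((p & p) <-> q) <-> (q | (q | p))) = 6 -> 0 = 0
~~(p & q) & ((~((p <-> p) & p) -> (((q -> q) | p) | ((p <-> q) | (p | p)))) -> ~(((p & p) <-> q) <-> (q | (q | p)))) = 6 & 0 = 0

0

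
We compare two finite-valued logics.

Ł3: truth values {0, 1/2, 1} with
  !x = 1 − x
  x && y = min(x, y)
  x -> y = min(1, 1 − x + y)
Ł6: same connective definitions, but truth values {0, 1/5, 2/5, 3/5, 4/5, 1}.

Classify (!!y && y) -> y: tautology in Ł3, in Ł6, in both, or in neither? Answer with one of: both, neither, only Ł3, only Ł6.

both

In Ł3: every assignment gives 1 — tautology.
In Ł6: every assignment gives 1 — tautology.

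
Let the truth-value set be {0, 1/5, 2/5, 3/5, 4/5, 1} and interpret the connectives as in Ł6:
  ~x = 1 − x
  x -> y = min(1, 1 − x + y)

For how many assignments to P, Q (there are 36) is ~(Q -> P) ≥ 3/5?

value 1: 1 assignment (counts)
value 4/5: 2 assignments (counts)
value 3/5: 3 assignments (counts)
value 2/5: 4 assignments
value 1/5: 5 assignments
value 0: 21 assignments
So 6 of the 36 assignments meet the threshold.

6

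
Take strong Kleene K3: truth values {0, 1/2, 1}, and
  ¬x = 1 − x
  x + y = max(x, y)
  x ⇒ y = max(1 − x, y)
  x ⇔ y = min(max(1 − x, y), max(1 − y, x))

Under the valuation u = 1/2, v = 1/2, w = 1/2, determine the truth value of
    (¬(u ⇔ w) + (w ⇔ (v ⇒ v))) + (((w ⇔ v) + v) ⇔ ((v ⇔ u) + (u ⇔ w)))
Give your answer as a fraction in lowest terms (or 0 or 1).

u ⇔ w = 1/2 ⇔ 1/2 = 1/2
¬(u ⇔ w) = ¬1/2 = 1/2
v ⇒ v = 1/2 ⇒ 1/2 = 1/2
w ⇔ (v ⇒ v) = 1/2 ⇔ 1/2 = 1/2
¬(u ⇔ w) + (w ⇔ (v ⇒ v)) = 1/2 + 1/2 = 1/2
w ⇔ v = 1/2 ⇔ 1/2 = 1/2
(w ⇔ v) + v = 1/2 + 1/2 = 1/2
v ⇔ u = 1/2 ⇔ 1/2 = 1/2
u ⇔ w = 1/2 ⇔ 1/2 = 1/2
(v ⇔ u) + (u ⇔ w) = 1/2 + 1/2 = 1/2
((w ⇔ v) + v) ⇔ ((v ⇔ u) + (u ⇔ w)) = 1/2 ⇔ 1/2 = 1/2
(¬(u ⇔ w) + (w ⇔ (v ⇒ v))) + (((w ⇔ v) + v) ⇔ ((v ⇔ u) + (u ⇔ w))) = 1/2 + 1/2 = 1/2

1/2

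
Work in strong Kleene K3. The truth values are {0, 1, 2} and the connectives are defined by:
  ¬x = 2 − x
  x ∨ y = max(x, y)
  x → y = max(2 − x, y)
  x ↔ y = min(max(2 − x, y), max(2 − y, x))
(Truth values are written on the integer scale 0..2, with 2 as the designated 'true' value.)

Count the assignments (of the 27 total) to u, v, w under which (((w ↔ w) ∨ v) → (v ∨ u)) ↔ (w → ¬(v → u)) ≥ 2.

value 2: 8 assignments (counts)
value 1: 15 assignments
value 0: 4 assignments
So 8 of the 27 assignments meet the threshold.

8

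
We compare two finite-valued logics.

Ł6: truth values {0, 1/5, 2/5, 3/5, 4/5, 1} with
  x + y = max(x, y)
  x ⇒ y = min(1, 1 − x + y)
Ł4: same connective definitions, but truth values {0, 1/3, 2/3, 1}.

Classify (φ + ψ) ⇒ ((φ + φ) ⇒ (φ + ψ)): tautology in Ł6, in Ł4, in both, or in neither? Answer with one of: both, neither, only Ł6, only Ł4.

both

In Ł6: every assignment gives 1 — tautology.
In Ł4: every assignment gives 1 — tautology.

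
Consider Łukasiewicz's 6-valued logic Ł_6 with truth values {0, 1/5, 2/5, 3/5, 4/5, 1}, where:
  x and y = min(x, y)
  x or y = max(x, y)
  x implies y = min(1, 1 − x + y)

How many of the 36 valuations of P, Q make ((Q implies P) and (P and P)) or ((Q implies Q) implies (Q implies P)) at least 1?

value 1: 21 assignments (counts)
value 4/5: 5 assignments
value 3/5: 4 assignments
value 2/5: 3 assignments
value 1/5: 2 assignments
value 0: 1 assignment
So 21 of the 36 assignments meet the threshold.

21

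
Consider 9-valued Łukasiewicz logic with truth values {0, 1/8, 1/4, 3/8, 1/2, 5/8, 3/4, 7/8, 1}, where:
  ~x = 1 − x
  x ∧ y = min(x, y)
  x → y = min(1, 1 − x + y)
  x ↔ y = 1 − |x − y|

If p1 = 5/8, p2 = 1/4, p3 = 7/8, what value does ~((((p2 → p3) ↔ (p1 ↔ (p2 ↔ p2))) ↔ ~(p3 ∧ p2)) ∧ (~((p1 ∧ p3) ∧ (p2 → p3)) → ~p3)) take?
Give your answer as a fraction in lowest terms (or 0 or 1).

1/4

p2 → p3 = 1/4 → 7/8 = 1
p2 ↔ p2 = 1/4 ↔ 1/4 = 1
p1 ↔ (p2 ↔ p2) = 5/8 ↔ 1 = 5/8
(p2 → p3) ↔ (p1 ↔ (p2 ↔ p2)) = 1 ↔ 5/8 = 5/8
p3 ∧ p2 = 7/8 ∧ 1/4 = 1/4
~(p3 ∧ p2) = ~1/4 = 3/4
((p2 → p3) ↔ (p1 ↔ (p2 ↔ p2))) ↔ ~(p3 ∧ p2) = 5/8 ↔ 3/4 = 7/8
p1 ∧ p3 = 5/8 ∧ 7/8 = 5/8
p2 → p3 = 1/4 → 7/8 = 1
(p1 ∧ p3) ∧ (p2 → p3) = 5/8 ∧ 1 = 5/8
~((p1 ∧ p3) ∧ (p2 → p3)) = ~5/8 = 3/8
~p3 = ~7/8 = 1/8
~((p1 ∧ p3) ∧ (p2 → p3)) → ~p3 = 3/8 → 1/8 = 3/4
(((p2 → p3) ↔ (p1 ↔ (p2 ↔ p2))) ↔ ~(p3 ∧ p2)) ∧ (~((p1 ∧ p3) ∧ (p2 → p3)) → ~p3) = 7/8 ∧ 3/4 = 3/4
~((((p2 → p3) ↔ (p1 ↔ (p2 ↔ p2))) ↔ ~(p3 ∧ p2)) ∧ (~((p1 ∧ p3) ∧ (p2 → p3)) → ~p3)) = ~3/4 = 1/4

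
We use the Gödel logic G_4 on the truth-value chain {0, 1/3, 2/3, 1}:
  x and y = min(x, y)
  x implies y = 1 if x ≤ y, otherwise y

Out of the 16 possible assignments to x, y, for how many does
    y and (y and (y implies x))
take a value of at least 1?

1

x = 0, y = 0 ↦ 0  <
x = 0, y = 1/3 ↦ 0  <
x = 0, y = 2/3 ↦ 0  <
x = 0, y = 1 ↦ 0  <
x = 1/3, y = 0 ↦ 0  <
x = 1/3, y = 1/3 ↦ 1/3  <
x = 1/3, y = 2/3 ↦ 1/3  <
x = 1/3, y = 1 ↦ 1/3  <
x = 2/3, y = 0 ↦ 0  <
x = 2/3, y = 1/3 ↦ 1/3  <
x = 2/3, y = 2/3 ↦ 2/3  <
x = 2/3, y = 1 ↦ 2/3  <
x = 1, y = 0 ↦ 0  <
x = 1, y = 1/3 ↦ 1/3  <
x = 1, y = 2/3 ↦ 2/3  <
x = 1, y = 1 ↦ 1  ≥
So 1 of the 16 assignments meets the threshold.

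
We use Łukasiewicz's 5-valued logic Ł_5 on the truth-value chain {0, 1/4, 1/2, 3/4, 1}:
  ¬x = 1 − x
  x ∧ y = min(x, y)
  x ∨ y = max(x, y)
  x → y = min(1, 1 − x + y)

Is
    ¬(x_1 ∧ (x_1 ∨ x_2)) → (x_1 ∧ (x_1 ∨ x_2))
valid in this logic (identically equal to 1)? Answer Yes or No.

Counterexample: take x_1 = 0, x_2 = 0.
x_1 ∨ x_2 = 0 ∨ 0 = 0
x_1 ∧ (x_1 ∨ x_2) = 0 ∧ 0 = 0
¬(x_1 ∧ (x_1 ∨ x_2)) = ¬0 = 1
x_1 ∨ x_2 = 0 ∨ 0 = 0
x_1 ∧ (x_1 ∨ x_2) = 0 ∧ 0 = 0
¬(x_1 ∧ (x_1 ∨ x_2)) → (x_1 ∧ (x_1 ∨ x_2)) = 1 → 0 = 0
This gives 0 ≠ 1.

No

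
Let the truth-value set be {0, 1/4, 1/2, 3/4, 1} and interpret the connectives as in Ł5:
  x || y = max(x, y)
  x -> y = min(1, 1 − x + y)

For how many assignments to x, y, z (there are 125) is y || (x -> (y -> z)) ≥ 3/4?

value 1: 115 assignments (counts)
value 3/4: 9 assignments (counts)
value 1/2: 1 assignment
So 124 of the 125 assignments meet the threshold.

124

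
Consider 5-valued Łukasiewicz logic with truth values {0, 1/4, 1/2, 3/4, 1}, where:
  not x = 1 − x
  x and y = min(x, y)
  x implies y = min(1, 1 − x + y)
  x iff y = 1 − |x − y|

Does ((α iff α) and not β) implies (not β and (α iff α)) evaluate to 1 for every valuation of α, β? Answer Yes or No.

Yes

At α = 0, β = 3/4, for instance:
α iff α = 0 iff 0 = 1
not β = not 3/4 = 1/4
(α iff α) and not β = 1 and 1/4 = 1/4
not β and (α iff α) = 1/4 and 1 = 1/4
((α iff α) and not β) implies (not β and (α iff α)) = 1/4 implies 1/4 = 1
and checking the remaining 24 assignments likewise gives ≥ 1 in every case.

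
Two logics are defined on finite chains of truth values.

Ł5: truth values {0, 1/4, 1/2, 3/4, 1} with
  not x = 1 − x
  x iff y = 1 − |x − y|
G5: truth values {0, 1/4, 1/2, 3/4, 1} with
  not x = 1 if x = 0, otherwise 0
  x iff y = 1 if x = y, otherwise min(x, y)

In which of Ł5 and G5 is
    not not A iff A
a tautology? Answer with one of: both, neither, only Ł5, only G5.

only Ł5

In Ł5: every assignment gives 1 — tautology.
In G5: at A = 1/4 the value is 1/4 — not a tautology.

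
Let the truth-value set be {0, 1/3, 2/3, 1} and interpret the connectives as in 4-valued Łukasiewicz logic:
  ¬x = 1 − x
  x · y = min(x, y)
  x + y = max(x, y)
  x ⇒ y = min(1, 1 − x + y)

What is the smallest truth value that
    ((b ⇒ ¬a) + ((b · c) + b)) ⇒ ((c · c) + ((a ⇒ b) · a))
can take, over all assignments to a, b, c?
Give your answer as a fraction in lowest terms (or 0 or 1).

0

Take a = 0, b = 0, c = 0:
¬a = ¬0 = 1
b ⇒ ¬a = 0 ⇒ 1 = 1
b · c = 0 · 0 = 0
(b · c) + b = 0 + 0 = 0
(b ⇒ ¬a) + ((b · c) + b) = 1 + 0 = 1
c · c = 0 · 0 = 0
a ⇒ b = 0 ⇒ 0 = 1
(a ⇒ b) · a = 1 · 0 = 0
(c · c) + ((a ⇒ b) · a) = 0 + 0 = 0
((b ⇒ ¬a) + ((b · c) + b)) ⇒ ((c · c) + ((a ⇒ b) · a)) = 1 ⇒ 0 = 0
No assignment yields a value below 0, so this is the minimum.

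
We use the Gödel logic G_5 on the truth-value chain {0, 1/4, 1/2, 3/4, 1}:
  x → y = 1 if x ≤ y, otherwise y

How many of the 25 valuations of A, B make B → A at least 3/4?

16

value 1: 15 assignments (counts)
value 3/4: 1 assignment (counts)
value 1/2: 2 assignments
value 1/4: 3 assignments
value 0: 4 assignments
So 16 of the 25 assignments meet the threshold.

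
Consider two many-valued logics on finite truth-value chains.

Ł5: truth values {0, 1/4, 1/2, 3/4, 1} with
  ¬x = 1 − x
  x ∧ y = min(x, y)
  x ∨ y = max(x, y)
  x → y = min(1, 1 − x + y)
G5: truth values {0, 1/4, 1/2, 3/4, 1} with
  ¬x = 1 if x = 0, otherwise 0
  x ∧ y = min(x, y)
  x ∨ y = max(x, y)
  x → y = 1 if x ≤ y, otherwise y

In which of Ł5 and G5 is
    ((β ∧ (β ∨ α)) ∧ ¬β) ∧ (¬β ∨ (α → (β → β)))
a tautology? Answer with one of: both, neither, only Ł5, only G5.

In Ł5: at α = 0, β = 0 the value is 0 — not a tautology.
In G5: at α = 0, β = 0 the value is 0 — not a tautology.

neither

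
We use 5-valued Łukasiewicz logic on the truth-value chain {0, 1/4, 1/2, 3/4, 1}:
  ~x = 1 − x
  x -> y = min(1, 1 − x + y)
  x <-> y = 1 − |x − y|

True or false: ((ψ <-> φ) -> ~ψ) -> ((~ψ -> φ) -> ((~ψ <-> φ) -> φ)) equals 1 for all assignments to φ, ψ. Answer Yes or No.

Counterexample: take φ = 0, ψ = 3/4.
ψ <-> φ = 3/4 <-> 0 = 1/4
~ψ = ~3/4 = 1/4
(ψ <-> φ) -> ~ψ = 1/4 -> 1/4 = 1
~ψ = ~3/4 = 1/4
~ψ -> φ = 1/4 -> 0 = 3/4
~ψ = ~3/4 = 1/4
~ψ <-> φ = 1/4 <-> 0 = 3/4
(~ψ <-> φ) -> φ = 3/4 -> 0 = 1/4
(~ψ -> φ) -> ((~ψ <-> φ) -> φ) = 3/4 -> 1/4 = 1/2
((ψ <-> φ) -> ~ψ) -> ((~ψ -> φ) -> ((~ψ <-> φ) -> φ)) = 1 -> 1/2 = 1/2
This gives 1/2 ≠ 1.

No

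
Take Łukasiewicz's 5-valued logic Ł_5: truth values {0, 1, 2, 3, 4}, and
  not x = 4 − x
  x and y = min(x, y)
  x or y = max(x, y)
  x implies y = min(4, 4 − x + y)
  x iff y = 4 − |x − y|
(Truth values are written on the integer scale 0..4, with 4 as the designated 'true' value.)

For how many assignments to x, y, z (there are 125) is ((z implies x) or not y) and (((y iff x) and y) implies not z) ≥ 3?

95

value 4: 69 assignments (counts)
value 3: 26 assignments (counts)
value 2: 18 assignments
value 1: 10 assignments
value 0: 2 assignments
So 95 of the 125 assignments meet the threshold.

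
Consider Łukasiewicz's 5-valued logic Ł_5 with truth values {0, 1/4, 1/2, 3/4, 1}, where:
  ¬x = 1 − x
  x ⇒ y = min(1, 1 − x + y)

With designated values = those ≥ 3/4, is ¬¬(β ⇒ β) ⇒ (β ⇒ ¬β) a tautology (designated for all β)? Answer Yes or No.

No

Counterexample: take β = 3/4.
β ⇒ β = 3/4 ⇒ 3/4 = 1
¬(β ⇒ β) = ¬1 = 0
¬¬(β ⇒ β) = ¬0 = 1
¬β = ¬3/4 = 1/4
β ⇒ ¬β = 3/4 ⇒ 1/4 = 1/2
¬¬(β ⇒ β) ⇒ (β ⇒ ¬β) = 1 ⇒ 1/2 = 1/2
This gives 1/2, which is below 3/4.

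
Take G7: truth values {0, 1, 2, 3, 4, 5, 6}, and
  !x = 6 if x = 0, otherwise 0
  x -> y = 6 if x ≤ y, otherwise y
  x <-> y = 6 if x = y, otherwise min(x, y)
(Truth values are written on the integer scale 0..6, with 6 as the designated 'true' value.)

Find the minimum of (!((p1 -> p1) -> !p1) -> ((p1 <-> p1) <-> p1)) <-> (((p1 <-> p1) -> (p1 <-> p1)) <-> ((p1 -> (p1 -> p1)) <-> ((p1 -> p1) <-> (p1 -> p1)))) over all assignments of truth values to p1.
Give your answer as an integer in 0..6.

Take p1 = 1:
p1 -> p1 = 1 -> 1 = 6
!p1 = !1 = 0
(p1 -> p1) -> !p1 = 6 -> 0 = 0
!((p1 -> p1) -> !p1) = !0 = 6
p1 <-> p1 = 1 <-> 1 = 6
(p1 <-> p1) <-> p1 = 6 <-> 1 = 1
!((p1 -> p1) -> !p1) -> ((p1 <-> p1) <-> p1) = 6 -> 1 = 1
p1 <-> p1 = 1 <-> 1 = 6
p1 <-> p1 = 1 <-> 1 = 6
(p1 <-> p1) -> (p1 <-> p1) = 6 -> 6 = 6
p1 -> p1 = 1 -> 1 = 6
p1 -> (p1 -> p1) = 1 -> 6 = 6
p1 -> p1 = 1 -> 1 = 6
p1 -> p1 = 1 -> 1 = 6
(p1 -> p1) <-> (p1 -> p1) = 6 <-> 6 = 6
(p1 -> (p1 -> p1)) <-> ((p1 -> p1) <-> (p1 -> p1)) = 6 <-> 6 = 6
((p1 <-> p1) -> (p1 <-> p1)) <-> ((p1 -> (p1 -> p1)) <-> ((p1 -> p1) <-> (p1 -> p1))) = 6 <-> 6 = 6
(!((p1 -> p1) -> !p1) -> ((p1 <-> p1) <-> p1)) <-> (((p1 <-> p1) -> (p1 <-> p1)) <-> ((p1 -> (p1 -> p1)) <-> ((p1 -> p1) <-> (p1 -> p1)))) = 1 <-> 6 = 1
No assignment yields a value below 1, so this is the minimum.

1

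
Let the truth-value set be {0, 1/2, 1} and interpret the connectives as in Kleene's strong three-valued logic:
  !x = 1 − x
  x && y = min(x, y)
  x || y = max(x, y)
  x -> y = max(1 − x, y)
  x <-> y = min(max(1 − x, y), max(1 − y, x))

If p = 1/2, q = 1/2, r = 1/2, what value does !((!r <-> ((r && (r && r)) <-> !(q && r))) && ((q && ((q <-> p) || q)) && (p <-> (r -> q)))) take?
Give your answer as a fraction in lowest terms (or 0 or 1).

1/2

!r = !1/2 = 1/2
r && r = 1/2 && 1/2 = 1/2
r && (r && r) = 1/2 && 1/2 = 1/2
q && r = 1/2 && 1/2 = 1/2
!(q && r) = !1/2 = 1/2
(r && (r && r)) <-> !(q && r) = 1/2 <-> 1/2 = 1/2
!r <-> ((r && (r && r)) <-> !(q && r)) = 1/2 <-> 1/2 = 1/2
q <-> p = 1/2 <-> 1/2 = 1/2
(q <-> p) || q = 1/2 || 1/2 = 1/2
q && ((q <-> p) || q) = 1/2 && 1/2 = 1/2
r -> q = 1/2 -> 1/2 = 1/2
p <-> (r -> q) = 1/2 <-> 1/2 = 1/2
(q && ((q <-> p) || q)) && (p <-> (r -> q)) = 1/2 && 1/2 = 1/2
(!r <-> ((r && (r && r)) <-> !(q && r))) && ((q && ((q <-> p) || q)) && (p <-> (r -> q))) = 1/2 && 1/2 = 1/2
!((!r <-> ((r && (r && r)) <-> !(q && r))) && ((q && ((q <-> p) || q)) && (p <-> (r -> q)))) = !1/2 = 1/2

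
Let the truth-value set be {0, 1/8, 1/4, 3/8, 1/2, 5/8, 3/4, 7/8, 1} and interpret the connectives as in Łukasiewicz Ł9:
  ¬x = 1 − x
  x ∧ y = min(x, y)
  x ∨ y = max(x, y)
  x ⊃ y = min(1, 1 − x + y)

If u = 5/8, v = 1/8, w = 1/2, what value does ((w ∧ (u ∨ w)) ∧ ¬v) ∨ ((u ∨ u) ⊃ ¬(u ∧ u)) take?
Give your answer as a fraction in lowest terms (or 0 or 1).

u ∨ w = 5/8 ∨ 1/2 = 5/8
w ∧ (u ∨ w) = 1/2 ∧ 5/8 = 1/2
¬v = ¬1/8 = 7/8
(w ∧ (u ∨ w)) ∧ ¬v = 1/2 ∧ 7/8 = 1/2
u ∨ u = 5/8 ∨ 5/8 = 5/8
u ∧ u = 5/8 ∧ 5/8 = 5/8
¬(u ∧ u) = ¬5/8 = 3/8
(u ∨ u) ⊃ ¬(u ∧ u) = 5/8 ⊃ 3/8 = 3/4
((w ∧ (u ∨ w)) ∧ ¬v) ∨ ((u ∨ u) ⊃ ¬(u ∧ u)) = 1/2 ∨ 3/4 = 3/4

3/4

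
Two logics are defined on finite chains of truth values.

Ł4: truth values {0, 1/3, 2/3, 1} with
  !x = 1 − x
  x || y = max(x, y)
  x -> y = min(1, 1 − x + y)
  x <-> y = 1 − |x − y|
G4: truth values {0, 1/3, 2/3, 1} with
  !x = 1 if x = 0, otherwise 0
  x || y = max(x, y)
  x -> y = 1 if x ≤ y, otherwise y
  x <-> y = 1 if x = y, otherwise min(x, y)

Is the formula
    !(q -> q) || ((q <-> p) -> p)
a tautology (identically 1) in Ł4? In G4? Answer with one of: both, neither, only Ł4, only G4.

neither

In Ł4: at p = 0, q = 0 the value is 0 — not a tautology.
In G4: at p = 0, q = 0 the value is 0 — not a tautology.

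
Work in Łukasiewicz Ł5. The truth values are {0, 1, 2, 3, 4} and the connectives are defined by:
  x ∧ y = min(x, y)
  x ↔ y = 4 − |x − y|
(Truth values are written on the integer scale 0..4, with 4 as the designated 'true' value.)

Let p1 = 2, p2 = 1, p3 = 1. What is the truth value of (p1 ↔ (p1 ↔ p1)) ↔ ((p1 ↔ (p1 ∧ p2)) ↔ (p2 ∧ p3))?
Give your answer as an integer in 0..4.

4

p1 ↔ p1 = 2 ↔ 2 = 4
p1 ↔ (p1 ↔ p1) = 2 ↔ 4 = 2
p1 ∧ p2 = 2 ∧ 1 = 1
p1 ↔ (p1 ∧ p2) = 2 ↔ 1 = 3
p2 ∧ p3 = 1 ∧ 1 = 1
(p1 ↔ (p1 ∧ p2)) ↔ (p2 ∧ p3) = 3 ↔ 1 = 2
(p1 ↔ (p1 ↔ p1)) ↔ ((p1 ↔ (p1 ∧ p2)) ↔ (p2 ∧ p3)) = 2 ↔ 2 = 4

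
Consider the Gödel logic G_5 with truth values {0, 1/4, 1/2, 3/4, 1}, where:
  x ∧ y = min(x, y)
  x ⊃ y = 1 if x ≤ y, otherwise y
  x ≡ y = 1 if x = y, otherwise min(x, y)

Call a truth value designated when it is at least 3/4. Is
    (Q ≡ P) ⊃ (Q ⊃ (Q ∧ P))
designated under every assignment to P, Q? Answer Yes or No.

Yes

At P = 0, Q = 1/4, for instance:
Q ≡ P = 1/4 ≡ 0 = 0
Q ∧ P = 1/4 ∧ 0 = 0
Q ⊃ (Q ∧ P) = 1/4 ⊃ 0 = 0
(Q ≡ P) ⊃ (Q ⊃ (Q ∧ P)) = 0 ⊃ 0 = 1
and checking the remaining 24 assignments likewise gives ≥ 3/4 in every case.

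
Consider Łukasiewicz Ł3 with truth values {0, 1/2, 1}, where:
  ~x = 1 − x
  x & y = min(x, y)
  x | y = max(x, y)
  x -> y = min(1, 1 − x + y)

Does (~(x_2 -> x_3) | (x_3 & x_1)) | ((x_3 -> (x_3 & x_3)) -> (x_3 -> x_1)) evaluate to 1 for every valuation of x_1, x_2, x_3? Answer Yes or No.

No

Counterexample: take x_1 = 0, x_2 = 0, x_3 = 1/2.
x_2 -> x_3 = 0 -> 1/2 = 1
~(x_2 -> x_3) = ~1 = 0
x_3 & x_1 = 1/2 & 0 = 0
~(x_2 -> x_3) | (x_3 & x_1) = 0 | 0 = 0
x_3 & x_3 = 1/2 & 1/2 = 1/2
x_3 -> (x_3 & x_3) = 1/2 -> 1/2 = 1
x_3 -> x_1 = 1/2 -> 0 = 1/2
(x_3 -> (x_3 & x_3)) -> (x_3 -> x_1) = 1 -> 1/2 = 1/2
(~(x_2 -> x_3) | (x_3 & x_1)) | ((x_3 -> (x_3 & x_3)) -> (x_3 -> x_1)) = 0 | 1/2 = 1/2
This gives 1/2 ≠ 1.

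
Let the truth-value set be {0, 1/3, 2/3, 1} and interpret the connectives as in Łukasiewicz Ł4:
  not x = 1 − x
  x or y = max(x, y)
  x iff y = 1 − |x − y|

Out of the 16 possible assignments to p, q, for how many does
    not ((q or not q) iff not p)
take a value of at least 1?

p = 0, q = 0 ↦ 0  <
p = 0, q = 1/3 ↦ 1/3  <
p = 0, q = 2/3 ↦ 1/3  <
p = 0, q = 1 ↦ 0  <
p = 1/3, q = 0 ↦ 1/3  <
p = 1/3, q = 1/3 ↦ 0  <
p = 1/3, q = 2/3 ↦ 0  <
p = 1/3, q = 1 ↦ 1/3  <
p = 2/3, q = 0 ↦ 2/3  <
p = 2/3, q = 1/3 ↦ 1/3  <
p = 2/3, q = 2/3 ↦ 1/3  <
p = 2/3, q = 1 ↦ 2/3  <
p = 1, q = 0 ↦ 1  ≥
p = 1, q = 1/3 ↦ 2/3  <
p = 1, q = 2/3 ↦ 2/3  <
p = 1, q = 1 ↦ 1  ≥
So 2 of the 16 assignments meet the threshold.

2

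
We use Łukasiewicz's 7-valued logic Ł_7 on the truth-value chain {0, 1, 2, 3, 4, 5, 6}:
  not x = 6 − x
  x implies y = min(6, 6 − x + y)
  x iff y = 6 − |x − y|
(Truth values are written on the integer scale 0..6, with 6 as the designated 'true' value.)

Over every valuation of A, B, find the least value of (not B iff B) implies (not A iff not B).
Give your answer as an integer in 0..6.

Take A = 0, B = 3:
not B = not 3 = 3
not B iff B = 3 iff 3 = 6
not A = not 0 = 6
not B = not 3 = 3
not A iff not B = 6 iff 3 = 3
(not B iff B) implies (not A iff not B) = 6 implies 3 = 3
No assignment yields a value below 3, so this is the minimum.

3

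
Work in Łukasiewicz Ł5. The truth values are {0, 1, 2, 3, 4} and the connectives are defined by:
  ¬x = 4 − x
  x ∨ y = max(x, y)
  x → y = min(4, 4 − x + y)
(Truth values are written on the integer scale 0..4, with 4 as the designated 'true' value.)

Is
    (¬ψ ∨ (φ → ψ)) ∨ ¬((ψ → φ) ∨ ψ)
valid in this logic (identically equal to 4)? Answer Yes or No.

Counterexample: take φ = 2, ψ = 1.
¬ψ = ¬1 = 3
φ → ψ = 2 → 1 = 3
¬ψ ∨ (φ → ψ) = 3 ∨ 3 = 3
ψ → φ = 1 → 2 = 4
(ψ → φ) ∨ ψ = 4 ∨ 1 = 4
¬((ψ → φ) ∨ ψ) = ¬4 = 0
(¬ψ ∨ (φ → ψ)) ∨ ¬((ψ → φ) ∨ ψ) = 3 ∨ 0 = 3
This gives 3 ≠ 4.

No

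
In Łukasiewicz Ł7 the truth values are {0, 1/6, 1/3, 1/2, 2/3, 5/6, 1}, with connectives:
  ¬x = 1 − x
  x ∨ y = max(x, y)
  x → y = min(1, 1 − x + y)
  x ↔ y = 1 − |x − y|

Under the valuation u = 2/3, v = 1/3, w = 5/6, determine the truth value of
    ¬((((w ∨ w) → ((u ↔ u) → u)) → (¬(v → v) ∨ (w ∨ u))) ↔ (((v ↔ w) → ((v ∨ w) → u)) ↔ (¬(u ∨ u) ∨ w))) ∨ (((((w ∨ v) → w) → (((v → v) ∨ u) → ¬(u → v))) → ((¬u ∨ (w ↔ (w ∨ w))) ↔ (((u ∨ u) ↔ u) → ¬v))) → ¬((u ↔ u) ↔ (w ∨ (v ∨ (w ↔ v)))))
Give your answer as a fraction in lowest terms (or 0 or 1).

w ∨ w = 5/6 ∨ 5/6 = 5/6
u ↔ u = 2/3 ↔ 2/3 = 1
(u ↔ u) → u = 1 → 2/3 = 2/3
(w ∨ w) → ((u ↔ u) → u) = 5/6 → 2/3 = 5/6
v → v = 1/3 → 1/3 = 1
¬(v → v) = ¬1 = 0
w ∨ u = 5/6 ∨ 2/3 = 5/6
¬(v → v) ∨ (w ∨ u) = 0 ∨ 5/6 = 5/6
((w ∨ w) → ((u ↔ u) → u)) → (¬(v → v) ∨ (w ∨ u)) = 5/6 → 5/6 = 1
v ↔ w = 1/3 ↔ 5/6 = 1/2
v ∨ w = 1/3 ∨ 5/6 = 5/6
(v ∨ w) → u = 5/6 → 2/3 = 5/6
(v ↔ w) → ((v ∨ w) → u) = 1/2 → 5/6 = 1
u ∨ u = 2/3 ∨ 2/3 = 2/3
¬(u ∨ u) = ¬2/3 = 1/3
¬(u ∨ u) ∨ w = 1/3 ∨ 5/6 = 5/6
((v ↔ w) → ((v ∨ w) → u)) ↔ (¬(u ∨ u) ∨ w) = 1 ↔ 5/6 = 5/6
(((w ∨ w) → ((u ↔ u) → u)) → (¬(v → v) ∨ (w ∨ u))) ↔ (((v ↔ w) → ((v ∨ w) → u)) ↔ (¬(u ∨ u) ∨ w)) = 1 ↔ 5/6 = 5/6
¬((((w ∨ w) → ((u ↔ u) → u)) → (¬(v → v) ∨ (w ∨ u))) ↔ (((v ↔ w) → ((v ∨ w) → u)) ↔ (¬(u ∨ u) ∨ w))) = ¬5/6 = 1/6
w ∨ v = 5/6 ∨ 1/3 = 5/6
(w ∨ v) → w = 5/6 → 5/6 = 1
v → v = 1/3 → 1/3 = 1
(v → v) ∨ u = 1 ∨ 2/3 = 1
u → v = 2/3 → 1/3 = 2/3
¬(u → v) = ¬2/3 = 1/3
((v → v) ∨ u) → ¬(u → v) = 1 → 1/3 = 1/3
((w ∨ v) → w) → (((v → v) ∨ u) → ¬(u → v)) = 1 → 1/3 = 1/3
¬u = ¬2/3 = 1/3
w ∨ w = 5/6 ∨ 5/6 = 5/6
w ↔ (w ∨ w) = 5/6 ↔ 5/6 = 1
¬u ∨ (w ↔ (w ∨ w)) = 1/3 ∨ 1 = 1
u ∨ u = 2/3 ∨ 2/3 = 2/3
(u ∨ u) ↔ u = 2/3 ↔ 2/3 = 1
¬v = ¬1/3 = 2/3
((u ∨ u) ↔ u) → ¬v = 1 → 2/3 = 2/3
(¬u ∨ (w ↔ (w ∨ w))) ↔ (((u ∨ u) ↔ u) → ¬v) = 1 ↔ 2/3 = 2/3
(((w ∨ v) → w) → (((v → v) ∨ u) → ¬(u → v))) → ((¬u ∨ (w ↔ (w ∨ w))) ↔ (((u ∨ u) ↔ u) → ¬v)) = 1/3 → 2/3 = 1
u ↔ u = 2/3 ↔ 2/3 = 1
w ↔ v = 5/6 ↔ 1/3 = 1/2
v ∨ (w ↔ v) = 1/3 ∨ 1/2 = 1/2
w ∨ (v ∨ (w ↔ v)) = 5/6 ∨ 1/2 = 5/6
(u ↔ u) ↔ (w ∨ (v ∨ (w ↔ v))) = 1 ↔ 5/6 = 5/6
¬((u ↔ u) ↔ (w ∨ (v ∨ (w ↔ v)))) = ¬5/6 = 1/6
((((w ∨ v) → w) → (((v → v) ∨ u) → ¬(u → v))) → ((¬u ∨ (w ↔ (w ∨ w))) ↔ (((u ∨ u) ↔ u) → ¬v))) → ¬((u ↔ u) ↔ (w ∨ (v ∨ (w ↔ v)))) = 1 → 1/6 = 1/6
¬((((w ∨ w) → ((u ↔ u) → u)) → (¬(v → v) ∨ (w ∨ u))) ↔ (((v ↔ w) → ((v ∨ w) → u)) ↔ (¬(u ∨ u) ∨ w))) ∨ (((((w ∨ v) → w) → (((v → v) ∨ u) → ¬(u → v))) → ((¬u ∨ (w ↔ (w ∨ w))) ↔ (((u ∨ u) ↔ u) → ¬v))) → ¬((u ↔ u) ↔ (w ∨ (v ∨ (w ↔ v))))) = 1/6 ∨ 1/6 = 1/6

1/6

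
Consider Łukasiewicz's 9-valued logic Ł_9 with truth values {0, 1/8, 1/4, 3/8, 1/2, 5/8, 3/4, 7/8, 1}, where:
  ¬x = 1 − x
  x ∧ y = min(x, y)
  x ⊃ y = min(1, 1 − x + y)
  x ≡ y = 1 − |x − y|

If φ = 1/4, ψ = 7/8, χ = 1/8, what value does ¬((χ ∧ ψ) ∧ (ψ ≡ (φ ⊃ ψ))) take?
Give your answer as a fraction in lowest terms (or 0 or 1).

7/8

χ ∧ ψ = 1/8 ∧ 7/8 = 1/8
φ ⊃ ψ = 1/4 ⊃ 7/8 = 1
ψ ≡ (φ ⊃ ψ) = 7/8 ≡ 1 = 7/8
(χ ∧ ψ) ∧ (ψ ≡ (φ ⊃ ψ)) = 1/8 ∧ 7/8 = 1/8
¬((χ ∧ ψ) ∧ (ψ ≡ (φ ⊃ ψ))) = ¬1/8 = 7/8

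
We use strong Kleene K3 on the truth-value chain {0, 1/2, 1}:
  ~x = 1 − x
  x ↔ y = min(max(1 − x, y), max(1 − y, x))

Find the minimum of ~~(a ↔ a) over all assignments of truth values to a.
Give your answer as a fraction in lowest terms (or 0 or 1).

Take a = 1/2:
a ↔ a = 1/2 ↔ 1/2 = 1/2
~(a ↔ a) = ~1/2 = 1/2
~~(a ↔ a) = ~1/2 = 1/2
No assignment yields a value below 1/2, so this is the minimum.

1/2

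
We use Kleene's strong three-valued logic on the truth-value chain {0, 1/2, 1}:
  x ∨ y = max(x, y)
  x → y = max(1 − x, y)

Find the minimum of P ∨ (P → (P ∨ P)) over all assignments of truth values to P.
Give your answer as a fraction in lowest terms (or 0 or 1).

1/2

Take P = 1/2:
P ∨ P = 1/2 ∨ 1/2 = 1/2
P → (P ∨ P) = 1/2 → 1/2 = 1/2
P ∨ (P → (P ∨ P)) = 1/2 ∨ 1/2 = 1/2
No assignment yields a value below 1/2, so this is the minimum.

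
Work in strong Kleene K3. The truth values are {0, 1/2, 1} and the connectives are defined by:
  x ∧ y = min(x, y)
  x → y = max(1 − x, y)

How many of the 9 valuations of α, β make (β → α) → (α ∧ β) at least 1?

2

α = 0, β = 0 ↦ 0  <
α = 0, β = 1/2 ↦ 1/2  <
α = 0, β = 1 ↦ 1  ≥
α = 1/2, β = 0 ↦ 0  <
α = 1/2, β = 1/2 ↦ 1/2  <
α = 1/2, β = 1 ↦ 1/2  <
α = 1, β = 0 ↦ 0  <
α = 1, β = 1/2 ↦ 1/2  <
α = 1, β = 1 ↦ 1  ≥
So 2 of the 9 assignments meet the threshold.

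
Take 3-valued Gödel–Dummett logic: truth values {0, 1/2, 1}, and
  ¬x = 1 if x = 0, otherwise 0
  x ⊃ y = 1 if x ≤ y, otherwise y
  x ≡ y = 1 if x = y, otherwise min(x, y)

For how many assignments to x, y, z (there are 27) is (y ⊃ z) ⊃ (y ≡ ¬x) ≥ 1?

value 1: 14 assignments (counts)
value 1/2: 2 assignments
value 0: 11 assignments
So 14 of the 27 assignments meet the threshold.

14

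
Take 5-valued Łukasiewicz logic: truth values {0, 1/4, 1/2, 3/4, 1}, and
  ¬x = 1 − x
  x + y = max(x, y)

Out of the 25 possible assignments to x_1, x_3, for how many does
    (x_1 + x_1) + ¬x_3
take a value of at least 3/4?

16

value 1: 9 assignments (counts)
value 3/4: 7 assignments (counts)
value 1/2: 5 assignments
value 1/4: 3 assignments
value 0: 1 assignment
So 16 of the 25 assignments meet the threshold.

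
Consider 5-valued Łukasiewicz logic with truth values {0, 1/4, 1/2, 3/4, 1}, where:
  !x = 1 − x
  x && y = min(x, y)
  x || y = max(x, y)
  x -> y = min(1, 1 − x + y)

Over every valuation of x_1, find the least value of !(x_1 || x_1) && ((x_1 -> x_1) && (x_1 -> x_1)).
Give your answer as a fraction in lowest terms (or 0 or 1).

Take x_1 = 1:
x_1 || x_1 = 1 || 1 = 1
!(x_1 || x_1) = !1 = 0
x_1 -> x_1 = 1 -> 1 = 1
x_1 -> x_1 = 1 -> 1 = 1
(x_1 -> x_1) && (x_1 -> x_1) = 1 && 1 = 1
!(x_1 || x_1) && ((x_1 -> x_1) && (x_1 -> x_1)) = 0 && 1 = 0
No assignment yields a value below 0, so this is the minimum.

0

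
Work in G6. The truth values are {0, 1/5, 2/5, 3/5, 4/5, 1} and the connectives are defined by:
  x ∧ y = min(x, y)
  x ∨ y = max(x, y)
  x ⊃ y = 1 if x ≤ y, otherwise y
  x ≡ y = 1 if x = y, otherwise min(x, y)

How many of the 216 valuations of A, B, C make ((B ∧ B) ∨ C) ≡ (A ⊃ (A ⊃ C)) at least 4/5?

122

value 1: 86 assignments (counts)
value 4/5: 36 assignments (counts)
value 3/5: 26 assignments
value 2/5: 21 assignments
value 1/5: 21 assignments
value 0: 26 assignments
So 122 of the 216 assignments meet the threshold.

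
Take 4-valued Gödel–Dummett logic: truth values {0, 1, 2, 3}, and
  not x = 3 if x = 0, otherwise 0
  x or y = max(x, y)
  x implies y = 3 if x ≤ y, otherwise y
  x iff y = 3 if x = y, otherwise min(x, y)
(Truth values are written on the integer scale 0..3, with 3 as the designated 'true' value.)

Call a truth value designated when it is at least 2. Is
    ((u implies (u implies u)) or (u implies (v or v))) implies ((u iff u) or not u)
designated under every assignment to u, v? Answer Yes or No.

u = 0, v = 0 ↦ 3
u = 0, v = 1 ↦ 3
u = 0, v = 2 ↦ 3
u = 0, v = 3 ↦ 3
u = 1, v = 0 ↦ 3
u = 1, v = 1 ↦ 3
u = 1, v = 2 ↦ 3
u = 1, v = 3 ↦ 3
u = 2, v = 0 ↦ 3
u = 2, v = 1 ↦ 3
u = 2, v = 2 ↦ 3
u = 2, v = 3 ↦ 3
u = 3, v = 0 ↦ 3
u = 3, v = 1 ↦ 3
u = 3, v = 2 ↦ 3
u = 3, v = 3 ↦ 3
Every assignment gives a value ≥ 2.

Yes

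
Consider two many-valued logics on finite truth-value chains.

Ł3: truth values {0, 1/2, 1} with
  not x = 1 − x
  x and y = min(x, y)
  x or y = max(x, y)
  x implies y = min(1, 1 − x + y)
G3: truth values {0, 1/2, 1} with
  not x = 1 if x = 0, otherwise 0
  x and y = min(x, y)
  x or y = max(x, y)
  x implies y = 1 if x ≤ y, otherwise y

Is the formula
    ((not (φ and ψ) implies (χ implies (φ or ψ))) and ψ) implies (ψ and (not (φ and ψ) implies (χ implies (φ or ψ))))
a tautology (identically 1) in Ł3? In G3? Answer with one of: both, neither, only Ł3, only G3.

In Ł3: every assignment gives 1 — tautology.
In G3: every assignment gives 1 — tautology.

both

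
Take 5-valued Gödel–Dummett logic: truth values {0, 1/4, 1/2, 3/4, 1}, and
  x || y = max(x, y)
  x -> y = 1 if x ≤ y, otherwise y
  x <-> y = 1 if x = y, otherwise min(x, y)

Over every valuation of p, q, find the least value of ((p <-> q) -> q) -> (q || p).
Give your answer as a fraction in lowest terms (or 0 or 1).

Take p = 0, q = 1/4:
p <-> q = 0 <-> 1/4 = 0
(p <-> q) -> q = 0 -> 1/4 = 1
q || p = 1/4 || 0 = 1/4
((p <-> q) -> q) -> (q || p) = 1 -> 1/4 = 1/4
No assignment yields a value below 1/4, so this is the minimum.

1/4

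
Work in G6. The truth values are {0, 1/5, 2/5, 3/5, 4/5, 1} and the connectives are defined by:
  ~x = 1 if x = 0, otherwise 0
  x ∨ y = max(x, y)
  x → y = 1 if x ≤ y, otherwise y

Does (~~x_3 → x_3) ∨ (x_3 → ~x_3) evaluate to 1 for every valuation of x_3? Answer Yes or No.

No

Counterexample: take x_3 = 1/5.
~x_3 = ~1/5 = 0
~~x_3 = ~0 = 1
~~x_3 → x_3 = 1 → 1/5 = 1/5
~x_3 = ~1/5 = 0
x_3 → ~x_3 = 1/5 → 0 = 0
(~~x_3 → x_3) ∨ (x_3 → ~x_3) = 1/5 ∨ 0 = 1/5
This gives 1/5 ≠ 1.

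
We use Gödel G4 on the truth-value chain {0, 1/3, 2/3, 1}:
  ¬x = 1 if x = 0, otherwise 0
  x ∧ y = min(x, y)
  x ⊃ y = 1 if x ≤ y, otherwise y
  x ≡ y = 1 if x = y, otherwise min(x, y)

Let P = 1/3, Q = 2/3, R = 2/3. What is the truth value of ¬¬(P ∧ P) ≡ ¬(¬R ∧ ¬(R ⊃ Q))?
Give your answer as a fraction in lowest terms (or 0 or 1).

P ∧ P = 1/3 ∧ 1/3 = 1/3
¬(P ∧ P) = ¬1/3 = 0
¬¬(P ∧ P) = ¬0 = 1
¬R = ¬2/3 = 0
R ⊃ Q = 2/3 ⊃ 2/3 = 1
¬(R ⊃ Q) = ¬1 = 0
¬R ∧ ¬(R ⊃ Q) = 0 ∧ 0 = 0
¬(¬R ∧ ¬(R ⊃ Q)) = ¬0 = 1
¬¬(P ∧ P) ≡ ¬(¬R ∧ ¬(R ⊃ Q)) = 1 ≡ 1 = 1

1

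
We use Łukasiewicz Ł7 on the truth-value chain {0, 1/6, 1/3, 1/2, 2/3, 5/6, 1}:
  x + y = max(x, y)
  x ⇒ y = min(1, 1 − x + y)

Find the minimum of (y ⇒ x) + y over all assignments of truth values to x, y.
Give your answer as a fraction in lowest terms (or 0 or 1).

1/2

Take x = 0, y = 1/2:
y ⇒ x = 1/2 ⇒ 0 = 1/2
(y ⇒ x) + y = 1/2 + 1/2 = 1/2
No assignment yields a value below 1/2, so this is the minimum.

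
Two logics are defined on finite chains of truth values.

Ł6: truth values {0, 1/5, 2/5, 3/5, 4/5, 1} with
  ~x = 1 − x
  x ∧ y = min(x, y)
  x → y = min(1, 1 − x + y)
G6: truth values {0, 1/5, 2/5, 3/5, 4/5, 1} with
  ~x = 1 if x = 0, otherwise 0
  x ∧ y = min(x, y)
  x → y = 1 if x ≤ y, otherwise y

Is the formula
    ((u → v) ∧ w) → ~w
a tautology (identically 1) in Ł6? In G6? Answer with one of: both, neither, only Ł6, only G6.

neither

In Ł6: at u = 0, v = 0, w = 3/5 the value is 4/5 — not a tautology.
In G6: at u = 0, v = 0, w = 1/5 the value is 0 — not a tautology.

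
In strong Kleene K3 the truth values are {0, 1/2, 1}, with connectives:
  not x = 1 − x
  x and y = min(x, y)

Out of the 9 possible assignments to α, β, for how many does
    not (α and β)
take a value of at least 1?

5

α = 0, β = 0 ↦ 1  ≥
α = 0, β = 1/2 ↦ 1  ≥
α = 0, β = 1 ↦ 1  ≥
α = 1/2, β = 0 ↦ 1  ≥
α = 1/2, β = 1/2 ↦ 1/2  <
α = 1/2, β = 1 ↦ 1/2  <
α = 1, β = 0 ↦ 1  ≥
α = 1, β = 1/2 ↦ 1/2  <
α = 1, β = 1 ↦ 0  <
So 5 of the 9 assignments meet the threshold.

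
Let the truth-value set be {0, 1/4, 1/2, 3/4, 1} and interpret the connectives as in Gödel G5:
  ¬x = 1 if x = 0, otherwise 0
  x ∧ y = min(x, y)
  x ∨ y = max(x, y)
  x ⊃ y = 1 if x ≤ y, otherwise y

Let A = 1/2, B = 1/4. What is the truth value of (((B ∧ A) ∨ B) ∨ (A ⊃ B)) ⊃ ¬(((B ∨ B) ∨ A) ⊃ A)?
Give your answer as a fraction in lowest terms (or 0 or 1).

0

B ∧ A = 1/4 ∧ 1/2 = 1/4
(B ∧ A) ∨ B = 1/4 ∨ 1/4 = 1/4
A ⊃ B = 1/2 ⊃ 1/4 = 1/4
((B ∧ A) ∨ B) ∨ (A ⊃ B) = 1/4 ∨ 1/4 = 1/4
B ∨ B = 1/4 ∨ 1/4 = 1/4
(B ∨ B) ∨ A = 1/4 ∨ 1/2 = 1/2
((B ∨ B) ∨ A) ⊃ A = 1/2 ⊃ 1/2 = 1
¬(((B ∨ B) ∨ A) ⊃ A) = ¬1 = 0
(((B ∧ A) ∨ B) ∨ (A ⊃ B)) ⊃ ¬(((B ∨ B) ∨ A) ⊃ A) = 1/4 ⊃ 0 = 0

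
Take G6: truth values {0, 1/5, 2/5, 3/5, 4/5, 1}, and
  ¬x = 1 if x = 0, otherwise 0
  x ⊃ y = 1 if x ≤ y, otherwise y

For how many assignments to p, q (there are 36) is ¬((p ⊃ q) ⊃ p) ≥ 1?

value 1: 6 assignments (counts)
value 0: 30 assignments
So 6 of the 36 assignments meet the threshold.

6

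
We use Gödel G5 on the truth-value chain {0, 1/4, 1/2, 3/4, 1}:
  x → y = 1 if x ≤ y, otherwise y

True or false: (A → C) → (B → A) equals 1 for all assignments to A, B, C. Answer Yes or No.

Counterexample: take A = 0, B = 1/4, C = 0.
A → C = 0 → 0 = 1
B → A = 1/4 → 0 = 0
(A → C) → (B → A) = 1 → 0 = 0
This gives 0 ≠ 1.

No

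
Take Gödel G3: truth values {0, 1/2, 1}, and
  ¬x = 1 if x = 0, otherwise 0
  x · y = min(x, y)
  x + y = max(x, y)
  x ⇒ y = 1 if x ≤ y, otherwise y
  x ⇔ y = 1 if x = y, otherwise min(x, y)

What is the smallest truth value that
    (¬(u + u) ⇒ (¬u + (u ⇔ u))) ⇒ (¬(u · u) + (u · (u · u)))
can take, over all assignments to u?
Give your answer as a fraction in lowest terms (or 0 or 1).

1/2

Take u = 1/2:
u + u = 1/2 + 1/2 = 1/2
¬(u + u) = ¬1/2 = 0
¬u = ¬1/2 = 0
u ⇔ u = 1/2 ⇔ 1/2 = 1
¬u + (u ⇔ u) = 0 + 1 = 1
¬(u + u) ⇒ (¬u + (u ⇔ u)) = 0 ⇒ 1 = 1
u · u = 1/2 · 1/2 = 1/2
¬(u · u) = ¬1/2 = 0
u · u = 1/2 · 1/2 = 1/2
u · (u · u) = 1/2 · 1/2 = 1/2
¬(u · u) + (u · (u · u)) = 0 + 1/2 = 1/2
(¬(u + u) ⇒ (¬u + (u ⇔ u))) ⇒ (¬(u · u) + (u · (u · u))) = 1 ⇒ 1/2 = 1/2
No assignment yields a value below 1/2, so this is the minimum.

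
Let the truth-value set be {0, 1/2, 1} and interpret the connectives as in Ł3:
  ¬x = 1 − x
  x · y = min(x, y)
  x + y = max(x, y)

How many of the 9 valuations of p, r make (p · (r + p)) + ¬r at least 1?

p = 0, r = 0 ↦ 1  ≥
p = 0, r = 1/2 ↦ 1/2  <
p = 0, r = 1 ↦ 0  <
p = 1/2, r = 0 ↦ 1  ≥
p = 1/2, r = 1/2 ↦ 1/2  <
p = 1/2, r = 1 ↦ 1/2  <
p = 1, r = 0 ↦ 1  ≥
p = 1, r = 1/2 ↦ 1  ≥
p = 1, r = 1 ↦ 1  ≥
So 5 of the 9 assignments meet the threshold.

5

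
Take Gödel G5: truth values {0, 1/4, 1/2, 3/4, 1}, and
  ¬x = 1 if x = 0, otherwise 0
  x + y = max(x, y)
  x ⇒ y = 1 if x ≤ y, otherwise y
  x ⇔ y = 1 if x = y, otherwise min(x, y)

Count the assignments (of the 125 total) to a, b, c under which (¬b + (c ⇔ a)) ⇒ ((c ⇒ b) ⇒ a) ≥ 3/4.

value 1: 108 assignments (counts)
value 3/4: 3 assignments (counts)
value 1/2: 4 assignments
value 1/4: 5 assignments
value 0: 5 assignments
So 111 of the 125 assignments meet the threshold.

111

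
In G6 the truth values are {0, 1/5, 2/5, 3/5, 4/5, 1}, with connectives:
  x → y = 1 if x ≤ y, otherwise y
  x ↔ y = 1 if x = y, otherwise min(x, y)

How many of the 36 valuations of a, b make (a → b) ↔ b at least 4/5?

26

value 1: 21 assignments (counts)
value 4/5: 5 assignments (counts)
value 3/5: 4 assignments
value 2/5: 3 assignments
value 1/5: 2 assignments
value 0: 1 assignment
So 26 of the 36 assignments meet the threshold.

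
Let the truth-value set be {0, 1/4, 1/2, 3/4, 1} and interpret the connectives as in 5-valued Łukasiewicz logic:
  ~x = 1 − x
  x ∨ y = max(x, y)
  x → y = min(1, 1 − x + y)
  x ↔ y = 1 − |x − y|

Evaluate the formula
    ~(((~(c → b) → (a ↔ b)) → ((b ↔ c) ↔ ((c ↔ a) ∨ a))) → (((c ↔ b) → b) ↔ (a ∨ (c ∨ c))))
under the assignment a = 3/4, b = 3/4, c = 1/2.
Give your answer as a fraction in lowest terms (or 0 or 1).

c → b = 1/2 → 3/4 = 1
~(c → b) = ~1 = 0
a ↔ b = 3/4 ↔ 3/4 = 1
~(c → b) → (a ↔ b) = 0 → 1 = 1
b ↔ c = 3/4 ↔ 1/2 = 3/4
c ↔ a = 1/2 ↔ 3/4 = 3/4
(c ↔ a) ∨ a = 3/4 ∨ 3/4 = 3/4
(b ↔ c) ↔ ((c ↔ a) ∨ a) = 3/4 ↔ 3/4 = 1
(~(c → b) → (a ↔ b)) → ((b ↔ c) ↔ ((c ↔ a) ∨ a)) = 1 → 1 = 1
c ↔ b = 1/2 ↔ 3/4 = 3/4
(c ↔ b) → b = 3/4 → 3/4 = 1
c ∨ c = 1/2 ∨ 1/2 = 1/2
a ∨ (c ∨ c) = 3/4 ∨ 1/2 = 3/4
((c ↔ b) → b) ↔ (a ∨ (c ∨ c)) = 1 ↔ 3/4 = 3/4
((~(c → b) → (a ↔ b)) → ((b ↔ c) ↔ ((c ↔ a) ∨ a))) → (((c ↔ b) → b) ↔ (a ∨ (c ∨ c))) = 1 → 3/4 = 3/4
~(((~(c → b) → (a ↔ b)) → ((b ↔ c) ↔ ((c ↔ a) ∨ a))) → (((c ↔ b) → b) ↔ (a ∨ (c ∨ c)))) = ~3/4 = 1/4

1/4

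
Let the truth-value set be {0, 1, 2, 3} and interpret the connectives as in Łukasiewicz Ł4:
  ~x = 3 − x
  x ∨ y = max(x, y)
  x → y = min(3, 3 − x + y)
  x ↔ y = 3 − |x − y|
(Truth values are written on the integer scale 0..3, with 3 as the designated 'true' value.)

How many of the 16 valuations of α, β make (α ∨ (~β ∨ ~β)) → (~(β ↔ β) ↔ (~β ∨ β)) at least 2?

8

α = 0, β = 0 ↦ 0  <
α = 0, β = 1 ↦ 2  ≥
α = 0, β = 2 ↦ 3  ≥
α = 0, β = 3 ↦ 3  ≥
α = 1, β = 0 ↦ 0  <
α = 1, β = 1 ↦ 2  ≥
α = 1, β = 2 ↦ 3  ≥
α = 1, β = 3 ↦ 2  ≥
α = 2, β = 0 ↦ 0  <
α = 2, β = 1 ↦ 2  ≥
α = 2, β = 2 ↦ 2  ≥
α = 2, β = 3 ↦ 1  <
α = 3, β = 0 ↦ 0  <
α = 3, β = 1 ↦ 1  <
α = 3, β = 2 ↦ 1  <
α = 3, β = 3 ↦ 0  <
So 8 of the 16 assignments meet the threshold.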